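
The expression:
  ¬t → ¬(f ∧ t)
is always true.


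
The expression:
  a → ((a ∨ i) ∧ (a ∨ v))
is always true.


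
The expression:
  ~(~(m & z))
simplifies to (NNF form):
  m & z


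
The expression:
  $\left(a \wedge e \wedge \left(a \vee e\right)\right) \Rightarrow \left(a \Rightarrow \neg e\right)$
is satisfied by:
  {e: False, a: False}
  {a: True, e: False}
  {e: True, a: False}


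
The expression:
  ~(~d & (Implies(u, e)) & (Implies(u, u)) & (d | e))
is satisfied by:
  {d: True, e: False}
  {e: False, d: False}
  {e: True, d: True}


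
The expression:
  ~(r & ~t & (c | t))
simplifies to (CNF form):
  t | ~c | ~r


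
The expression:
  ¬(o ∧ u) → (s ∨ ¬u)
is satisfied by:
  {o: True, s: True, u: False}
  {o: True, u: False, s: False}
  {s: True, u: False, o: False}
  {s: False, u: False, o: False}
  {o: True, s: True, u: True}
  {o: True, u: True, s: False}
  {s: True, u: True, o: False}


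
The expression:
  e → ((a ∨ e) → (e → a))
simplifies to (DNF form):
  a ∨ ¬e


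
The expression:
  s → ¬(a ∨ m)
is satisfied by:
  {m: False, s: False, a: False}
  {a: True, m: False, s: False}
  {m: True, a: False, s: False}
  {a: True, m: True, s: False}
  {s: True, a: False, m: False}


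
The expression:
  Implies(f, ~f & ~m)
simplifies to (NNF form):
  ~f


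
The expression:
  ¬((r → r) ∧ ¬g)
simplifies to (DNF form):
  g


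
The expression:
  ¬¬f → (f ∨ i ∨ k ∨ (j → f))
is always true.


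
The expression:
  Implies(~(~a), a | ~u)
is always true.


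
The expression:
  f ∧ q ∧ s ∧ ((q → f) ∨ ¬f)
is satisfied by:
  {f: True, s: True, q: True}


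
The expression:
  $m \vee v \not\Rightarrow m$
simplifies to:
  $m \vee v$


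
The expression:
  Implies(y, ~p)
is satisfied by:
  {p: False, y: False}
  {y: True, p: False}
  {p: True, y: False}


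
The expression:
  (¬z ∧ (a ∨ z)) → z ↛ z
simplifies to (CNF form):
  z ∨ ¬a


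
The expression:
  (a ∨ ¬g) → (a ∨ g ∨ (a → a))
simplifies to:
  True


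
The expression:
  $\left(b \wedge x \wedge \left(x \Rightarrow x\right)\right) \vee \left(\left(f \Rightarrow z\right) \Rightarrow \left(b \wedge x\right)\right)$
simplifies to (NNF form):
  $\left(b \vee f\right) \wedge \left(b \vee \neg z\right) \wedge \left(f \vee x\right) \wedge \left(x \vee \neg z\right)$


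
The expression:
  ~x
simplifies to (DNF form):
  ~x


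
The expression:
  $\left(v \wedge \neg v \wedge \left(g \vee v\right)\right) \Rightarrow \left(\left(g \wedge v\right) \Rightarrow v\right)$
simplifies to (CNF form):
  $\text{True}$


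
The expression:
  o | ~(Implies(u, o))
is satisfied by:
  {o: True, u: True}
  {o: True, u: False}
  {u: True, o: False}


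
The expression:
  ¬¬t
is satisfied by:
  {t: True}


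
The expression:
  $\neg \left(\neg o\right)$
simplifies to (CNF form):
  $o$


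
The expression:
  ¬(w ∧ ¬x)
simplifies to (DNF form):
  x ∨ ¬w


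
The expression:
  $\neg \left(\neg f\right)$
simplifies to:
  $f$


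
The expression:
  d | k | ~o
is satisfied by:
  {d: True, k: True, o: False}
  {d: True, o: False, k: False}
  {k: True, o: False, d: False}
  {k: False, o: False, d: False}
  {d: True, k: True, o: True}
  {d: True, o: True, k: False}
  {k: True, o: True, d: False}


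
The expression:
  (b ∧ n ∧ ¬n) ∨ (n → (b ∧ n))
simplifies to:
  b ∨ ¬n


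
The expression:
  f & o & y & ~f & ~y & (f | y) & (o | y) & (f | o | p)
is never true.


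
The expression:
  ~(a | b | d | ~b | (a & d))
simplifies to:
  False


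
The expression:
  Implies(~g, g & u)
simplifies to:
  g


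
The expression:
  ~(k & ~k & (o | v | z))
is always true.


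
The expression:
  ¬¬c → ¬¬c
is always true.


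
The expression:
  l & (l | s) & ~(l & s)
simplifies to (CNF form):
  l & ~s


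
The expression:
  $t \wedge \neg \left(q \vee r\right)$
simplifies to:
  $t \wedge \neg q \wedge \neg r$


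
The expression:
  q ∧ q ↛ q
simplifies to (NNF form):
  False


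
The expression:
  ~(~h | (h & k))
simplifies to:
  h & ~k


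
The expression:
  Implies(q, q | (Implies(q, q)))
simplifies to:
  True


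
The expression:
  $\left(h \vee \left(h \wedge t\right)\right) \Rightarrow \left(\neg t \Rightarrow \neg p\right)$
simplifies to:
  $t \vee \neg h \vee \neg p$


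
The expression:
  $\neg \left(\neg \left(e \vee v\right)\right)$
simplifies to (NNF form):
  $e \vee v$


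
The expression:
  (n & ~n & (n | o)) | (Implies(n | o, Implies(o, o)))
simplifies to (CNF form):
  True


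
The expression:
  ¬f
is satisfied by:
  {f: False}


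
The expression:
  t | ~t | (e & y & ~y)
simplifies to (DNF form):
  True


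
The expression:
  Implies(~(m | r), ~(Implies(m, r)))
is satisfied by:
  {r: True, m: True}
  {r: True, m: False}
  {m: True, r: False}


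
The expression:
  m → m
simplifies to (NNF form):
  True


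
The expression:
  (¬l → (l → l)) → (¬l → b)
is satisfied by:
  {b: True, l: True}
  {b: True, l: False}
  {l: True, b: False}


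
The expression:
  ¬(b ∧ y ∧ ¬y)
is always true.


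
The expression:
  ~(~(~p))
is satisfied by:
  {p: False}


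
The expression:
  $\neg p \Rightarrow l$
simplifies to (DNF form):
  $l \vee p$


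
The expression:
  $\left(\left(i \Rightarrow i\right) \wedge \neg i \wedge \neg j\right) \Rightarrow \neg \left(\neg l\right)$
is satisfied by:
  {i: True, l: True, j: True}
  {i: True, l: True, j: False}
  {i: True, j: True, l: False}
  {i: True, j: False, l: False}
  {l: True, j: True, i: False}
  {l: True, j: False, i: False}
  {j: True, l: False, i: False}


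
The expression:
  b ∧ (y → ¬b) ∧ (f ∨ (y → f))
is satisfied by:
  {b: True, y: False}


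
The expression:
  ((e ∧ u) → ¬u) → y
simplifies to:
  y ∨ (e ∧ u)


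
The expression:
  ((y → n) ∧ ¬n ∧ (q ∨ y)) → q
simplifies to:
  True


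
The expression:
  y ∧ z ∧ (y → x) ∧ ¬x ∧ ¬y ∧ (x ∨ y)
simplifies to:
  False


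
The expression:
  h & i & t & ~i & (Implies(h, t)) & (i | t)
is never true.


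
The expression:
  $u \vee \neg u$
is always true.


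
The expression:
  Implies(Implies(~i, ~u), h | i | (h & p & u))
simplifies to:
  h | i | u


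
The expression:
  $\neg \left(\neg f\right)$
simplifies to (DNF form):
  $f$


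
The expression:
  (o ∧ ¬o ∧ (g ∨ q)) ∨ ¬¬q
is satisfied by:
  {q: True}


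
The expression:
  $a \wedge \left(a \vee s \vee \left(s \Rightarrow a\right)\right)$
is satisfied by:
  {a: True}


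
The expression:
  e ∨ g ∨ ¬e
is always true.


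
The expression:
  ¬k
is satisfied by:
  {k: False}


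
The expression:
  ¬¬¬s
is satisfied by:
  {s: False}


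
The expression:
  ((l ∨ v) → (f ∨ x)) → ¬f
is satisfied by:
  {f: False}


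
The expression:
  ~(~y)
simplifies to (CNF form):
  y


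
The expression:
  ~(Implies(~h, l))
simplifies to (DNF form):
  ~h & ~l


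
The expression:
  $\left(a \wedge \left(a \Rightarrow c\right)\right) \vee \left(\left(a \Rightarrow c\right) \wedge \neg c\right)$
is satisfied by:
  {c: False, a: False}
  {a: True, c: True}


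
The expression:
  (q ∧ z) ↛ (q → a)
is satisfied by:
  {z: True, q: True, a: False}


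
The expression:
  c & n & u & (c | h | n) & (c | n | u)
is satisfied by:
  {c: True, u: True, n: True}


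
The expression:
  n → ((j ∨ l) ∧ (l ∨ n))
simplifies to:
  j ∨ l ∨ ¬n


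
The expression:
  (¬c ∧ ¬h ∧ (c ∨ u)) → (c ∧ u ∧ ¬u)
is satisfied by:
  {c: True, h: True, u: False}
  {c: True, u: False, h: False}
  {h: True, u: False, c: False}
  {h: False, u: False, c: False}
  {c: True, h: True, u: True}
  {c: True, u: True, h: False}
  {h: True, u: True, c: False}


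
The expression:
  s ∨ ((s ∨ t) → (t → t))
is always true.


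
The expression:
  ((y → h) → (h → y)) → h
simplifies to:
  h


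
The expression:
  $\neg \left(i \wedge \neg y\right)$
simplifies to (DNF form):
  $y \vee \neg i$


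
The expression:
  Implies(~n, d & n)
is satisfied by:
  {n: True}


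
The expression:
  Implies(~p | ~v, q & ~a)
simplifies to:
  (p | q) & (q | v) & (p | ~a) & (v | ~a)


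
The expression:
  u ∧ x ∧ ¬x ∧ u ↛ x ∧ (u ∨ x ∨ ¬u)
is never true.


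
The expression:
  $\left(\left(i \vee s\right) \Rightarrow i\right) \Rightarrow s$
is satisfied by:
  {s: True}


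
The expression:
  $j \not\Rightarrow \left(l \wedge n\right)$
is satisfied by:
  {j: True, l: False, n: False}
  {n: True, j: True, l: False}
  {l: True, j: True, n: False}


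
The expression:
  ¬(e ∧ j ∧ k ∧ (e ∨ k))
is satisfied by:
  {k: False, e: False, j: False}
  {j: True, k: False, e: False}
  {e: True, k: False, j: False}
  {j: True, e: True, k: False}
  {k: True, j: False, e: False}
  {j: True, k: True, e: False}
  {e: True, k: True, j: False}


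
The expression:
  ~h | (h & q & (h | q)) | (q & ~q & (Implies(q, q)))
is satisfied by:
  {q: True, h: False}
  {h: False, q: False}
  {h: True, q: True}


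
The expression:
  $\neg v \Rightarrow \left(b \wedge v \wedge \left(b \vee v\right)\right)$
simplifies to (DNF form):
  $v$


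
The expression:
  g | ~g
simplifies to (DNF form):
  True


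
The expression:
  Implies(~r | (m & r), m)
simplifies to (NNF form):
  m | r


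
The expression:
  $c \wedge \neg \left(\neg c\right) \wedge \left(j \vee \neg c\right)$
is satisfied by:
  {c: True, j: True}


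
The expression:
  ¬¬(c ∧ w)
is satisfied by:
  {c: True, w: True}


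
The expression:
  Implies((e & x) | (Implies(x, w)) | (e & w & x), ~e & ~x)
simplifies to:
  ~e & (~w | ~x)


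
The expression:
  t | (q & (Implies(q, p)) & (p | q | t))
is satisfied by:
  {t: True, p: True, q: True}
  {t: True, p: True, q: False}
  {t: True, q: True, p: False}
  {t: True, q: False, p: False}
  {p: True, q: True, t: False}


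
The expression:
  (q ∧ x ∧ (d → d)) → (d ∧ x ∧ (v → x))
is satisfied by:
  {d: True, x: False, q: False}
  {x: False, q: False, d: False}
  {d: True, q: True, x: False}
  {q: True, x: False, d: False}
  {d: True, x: True, q: False}
  {x: True, d: False, q: False}
  {d: True, q: True, x: True}


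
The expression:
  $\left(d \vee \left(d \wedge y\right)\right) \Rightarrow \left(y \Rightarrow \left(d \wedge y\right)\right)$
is always true.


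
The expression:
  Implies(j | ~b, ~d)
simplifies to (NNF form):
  ~d | (b & ~j)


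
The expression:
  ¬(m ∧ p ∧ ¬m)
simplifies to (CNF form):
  True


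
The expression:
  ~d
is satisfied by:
  {d: False}


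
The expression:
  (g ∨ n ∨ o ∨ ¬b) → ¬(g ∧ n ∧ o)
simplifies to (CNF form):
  ¬g ∨ ¬n ∨ ¬o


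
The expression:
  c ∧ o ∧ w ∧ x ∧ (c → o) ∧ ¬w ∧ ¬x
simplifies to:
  False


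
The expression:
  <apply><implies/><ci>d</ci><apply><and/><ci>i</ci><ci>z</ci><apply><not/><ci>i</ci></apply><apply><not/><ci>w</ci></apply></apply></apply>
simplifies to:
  <apply><not/><ci>d</ci></apply>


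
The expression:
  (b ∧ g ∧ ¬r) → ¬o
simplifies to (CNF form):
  r ∨ ¬b ∨ ¬g ∨ ¬o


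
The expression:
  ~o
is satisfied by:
  {o: False}


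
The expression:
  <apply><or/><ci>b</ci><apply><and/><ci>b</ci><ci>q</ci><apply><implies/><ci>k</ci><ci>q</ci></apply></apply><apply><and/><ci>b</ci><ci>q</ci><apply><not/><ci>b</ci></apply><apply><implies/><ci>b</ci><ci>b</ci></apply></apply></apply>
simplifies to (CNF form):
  <ci>b</ci>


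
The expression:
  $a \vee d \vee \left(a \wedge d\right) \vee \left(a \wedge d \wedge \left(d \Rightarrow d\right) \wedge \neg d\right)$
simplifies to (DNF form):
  $a \vee d$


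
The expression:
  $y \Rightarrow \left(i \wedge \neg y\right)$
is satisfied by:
  {y: False}


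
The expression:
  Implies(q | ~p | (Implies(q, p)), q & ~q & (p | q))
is never true.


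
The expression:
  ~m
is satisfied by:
  {m: False}


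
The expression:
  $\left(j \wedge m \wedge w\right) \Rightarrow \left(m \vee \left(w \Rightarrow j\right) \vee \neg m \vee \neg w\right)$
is always true.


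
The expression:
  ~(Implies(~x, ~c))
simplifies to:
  c & ~x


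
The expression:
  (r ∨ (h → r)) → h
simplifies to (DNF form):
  h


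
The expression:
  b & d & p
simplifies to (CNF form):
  b & d & p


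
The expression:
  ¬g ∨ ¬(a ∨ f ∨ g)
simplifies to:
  ¬g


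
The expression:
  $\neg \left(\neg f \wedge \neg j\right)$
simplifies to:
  $f \vee j$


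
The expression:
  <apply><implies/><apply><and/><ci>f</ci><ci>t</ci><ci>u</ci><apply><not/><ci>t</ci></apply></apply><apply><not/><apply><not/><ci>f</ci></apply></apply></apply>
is always true.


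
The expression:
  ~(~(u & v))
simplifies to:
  u & v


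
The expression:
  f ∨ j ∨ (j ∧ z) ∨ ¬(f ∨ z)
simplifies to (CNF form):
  f ∨ j ∨ ¬z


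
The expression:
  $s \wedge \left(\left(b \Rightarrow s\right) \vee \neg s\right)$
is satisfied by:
  {s: True}


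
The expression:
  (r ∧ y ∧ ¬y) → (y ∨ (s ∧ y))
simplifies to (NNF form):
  True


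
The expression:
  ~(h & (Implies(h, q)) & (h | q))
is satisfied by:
  {h: False, q: False}
  {q: True, h: False}
  {h: True, q: False}


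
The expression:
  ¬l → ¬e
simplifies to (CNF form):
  l ∨ ¬e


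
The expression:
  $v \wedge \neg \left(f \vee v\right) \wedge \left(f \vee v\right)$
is never true.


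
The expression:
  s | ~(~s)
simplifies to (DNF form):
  s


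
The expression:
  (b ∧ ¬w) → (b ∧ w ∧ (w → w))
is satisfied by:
  {w: True, b: False}
  {b: False, w: False}
  {b: True, w: True}


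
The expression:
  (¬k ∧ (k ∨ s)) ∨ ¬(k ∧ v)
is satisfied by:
  {k: False, v: False}
  {v: True, k: False}
  {k: True, v: False}


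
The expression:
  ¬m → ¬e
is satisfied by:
  {m: True, e: False}
  {e: False, m: False}
  {e: True, m: True}


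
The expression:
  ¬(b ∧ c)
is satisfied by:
  {c: False, b: False}
  {b: True, c: False}
  {c: True, b: False}


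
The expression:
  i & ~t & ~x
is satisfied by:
  {i: True, x: False, t: False}


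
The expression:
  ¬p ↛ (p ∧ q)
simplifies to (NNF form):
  ¬p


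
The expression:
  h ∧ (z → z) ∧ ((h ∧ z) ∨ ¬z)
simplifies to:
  h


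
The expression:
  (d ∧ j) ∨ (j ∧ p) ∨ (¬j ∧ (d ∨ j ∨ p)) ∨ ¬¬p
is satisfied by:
  {d: True, p: True}
  {d: True, p: False}
  {p: True, d: False}


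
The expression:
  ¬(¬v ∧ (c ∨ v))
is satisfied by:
  {v: True, c: False}
  {c: False, v: False}
  {c: True, v: True}


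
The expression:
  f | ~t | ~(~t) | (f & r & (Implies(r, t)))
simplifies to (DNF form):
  True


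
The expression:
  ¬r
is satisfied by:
  {r: False}


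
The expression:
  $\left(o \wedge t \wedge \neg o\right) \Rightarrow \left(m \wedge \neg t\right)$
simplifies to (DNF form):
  $\text{True}$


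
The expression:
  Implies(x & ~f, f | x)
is always true.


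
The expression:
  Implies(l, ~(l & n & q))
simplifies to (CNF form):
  ~l | ~n | ~q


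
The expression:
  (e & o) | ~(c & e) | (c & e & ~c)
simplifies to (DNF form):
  o | ~c | ~e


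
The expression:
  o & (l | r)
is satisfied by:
  {r: True, l: True, o: True}
  {r: True, o: True, l: False}
  {l: True, o: True, r: False}


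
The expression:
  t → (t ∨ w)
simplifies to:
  True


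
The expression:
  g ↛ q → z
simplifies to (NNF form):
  q ∨ z ∨ ¬g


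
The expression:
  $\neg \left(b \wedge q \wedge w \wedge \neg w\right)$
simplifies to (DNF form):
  $\text{True}$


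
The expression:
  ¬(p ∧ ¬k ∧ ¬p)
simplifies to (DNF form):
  True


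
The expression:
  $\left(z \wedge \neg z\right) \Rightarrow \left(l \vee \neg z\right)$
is always true.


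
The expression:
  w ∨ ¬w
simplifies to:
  True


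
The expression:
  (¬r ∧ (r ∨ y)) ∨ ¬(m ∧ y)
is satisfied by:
  {m: False, y: False, r: False}
  {r: True, m: False, y: False}
  {y: True, m: False, r: False}
  {r: True, y: True, m: False}
  {m: True, r: False, y: False}
  {r: True, m: True, y: False}
  {y: True, m: True, r: False}


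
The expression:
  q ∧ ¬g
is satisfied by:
  {q: True, g: False}


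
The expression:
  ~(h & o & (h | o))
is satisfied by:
  {h: False, o: False}
  {o: True, h: False}
  {h: True, o: False}


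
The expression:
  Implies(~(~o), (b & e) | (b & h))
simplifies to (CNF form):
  (b | ~o) & (b | e | ~o) & (b | h | ~o) & (e | h | ~o)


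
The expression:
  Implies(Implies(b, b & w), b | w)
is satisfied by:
  {b: True, w: True}
  {b: True, w: False}
  {w: True, b: False}


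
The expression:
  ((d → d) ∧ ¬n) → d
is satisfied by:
  {n: True, d: True}
  {n: True, d: False}
  {d: True, n: False}


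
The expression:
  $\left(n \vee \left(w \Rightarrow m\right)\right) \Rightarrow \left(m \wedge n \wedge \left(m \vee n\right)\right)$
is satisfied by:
  {m: True, w: True, n: True}
  {m: True, n: True, w: False}
  {w: True, n: False, m: False}


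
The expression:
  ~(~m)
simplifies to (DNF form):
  m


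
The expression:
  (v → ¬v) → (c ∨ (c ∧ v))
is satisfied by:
  {c: True, v: True}
  {c: True, v: False}
  {v: True, c: False}


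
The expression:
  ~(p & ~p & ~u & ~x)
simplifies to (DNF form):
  True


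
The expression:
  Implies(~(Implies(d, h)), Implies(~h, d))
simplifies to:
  True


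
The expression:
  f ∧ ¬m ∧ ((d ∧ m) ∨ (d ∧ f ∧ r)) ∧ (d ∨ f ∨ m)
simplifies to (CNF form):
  d ∧ f ∧ r ∧ ¬m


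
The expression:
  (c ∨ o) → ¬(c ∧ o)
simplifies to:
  ¬c ∨ ¬o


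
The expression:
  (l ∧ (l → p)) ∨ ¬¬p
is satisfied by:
  {p: True}


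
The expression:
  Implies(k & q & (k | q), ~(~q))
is always true.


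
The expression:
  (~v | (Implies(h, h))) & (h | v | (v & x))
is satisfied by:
  {v: True, h: True}
  {v: True, h: False}
  {h: True, v: False}


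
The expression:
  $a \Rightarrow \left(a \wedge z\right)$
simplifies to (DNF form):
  $z \vee \neg a$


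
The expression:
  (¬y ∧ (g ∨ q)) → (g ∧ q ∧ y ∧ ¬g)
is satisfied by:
  {y: True, q: False, g: False}
  {y: True, g: True, q: False}
  {y: True, q: True, g: False}
  {y: True, g: True, q: True}
  {g: False, q: False, y: False}


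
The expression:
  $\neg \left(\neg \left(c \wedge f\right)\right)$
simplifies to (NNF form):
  $c \wedge f$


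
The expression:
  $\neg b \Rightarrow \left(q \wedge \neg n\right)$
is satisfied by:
  {b: True, q: True, n: False}
  {b: True, q: False, n: False}
  {b: True, n: True, q: True}
  {b: True, n: True, q: False}
  {q: True, n: False, b: False}


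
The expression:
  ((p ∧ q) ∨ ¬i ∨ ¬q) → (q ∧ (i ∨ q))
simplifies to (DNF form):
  q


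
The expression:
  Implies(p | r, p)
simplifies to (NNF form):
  p | ~r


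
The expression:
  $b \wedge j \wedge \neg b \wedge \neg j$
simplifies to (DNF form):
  $\text{False}$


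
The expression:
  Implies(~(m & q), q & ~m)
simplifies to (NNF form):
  q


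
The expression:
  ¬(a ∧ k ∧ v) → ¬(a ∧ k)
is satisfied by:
  {v: True, k: False, a: False}
  {k: False, a: False, v: False}
  {a: True, v: True, k: False}
  {a: True, k: False, v: False}
  {v: True, k: True, a: False}
  {k: True, v: False, a: False}
  {a: True, k: True, v: True}


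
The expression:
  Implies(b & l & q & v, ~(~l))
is always true.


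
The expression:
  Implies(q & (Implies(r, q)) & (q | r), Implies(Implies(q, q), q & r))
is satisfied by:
  {r: True, q: False}
  {q: False, r: False}
  {q: True, r: True}


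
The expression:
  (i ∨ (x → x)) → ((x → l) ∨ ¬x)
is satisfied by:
  {l: True, x: False}
  {x: False, l: False}
  {x: True, l: True}


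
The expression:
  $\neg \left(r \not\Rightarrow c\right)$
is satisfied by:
  {c: True, r: False}
  {r: False, c: False}
  {r: True, c: True}


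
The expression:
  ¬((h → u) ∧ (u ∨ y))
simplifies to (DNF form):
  (h ∧ ¬u) ∨ (¬u ∧ ¬y)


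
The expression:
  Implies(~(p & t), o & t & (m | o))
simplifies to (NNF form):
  t & (o | p)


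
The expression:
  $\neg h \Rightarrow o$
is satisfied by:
  {o: True, h: True}
  {o: True, h: False}
  {h: True, o: False}


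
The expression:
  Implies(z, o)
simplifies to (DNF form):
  o | ~z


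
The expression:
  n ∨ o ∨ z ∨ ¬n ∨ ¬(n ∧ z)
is always true.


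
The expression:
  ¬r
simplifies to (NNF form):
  ¬r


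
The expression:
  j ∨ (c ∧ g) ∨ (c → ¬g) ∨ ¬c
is always true.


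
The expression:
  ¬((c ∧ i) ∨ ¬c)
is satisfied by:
  {c: True, i: False}


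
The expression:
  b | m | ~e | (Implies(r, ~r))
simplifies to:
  b | m | ~e | ~r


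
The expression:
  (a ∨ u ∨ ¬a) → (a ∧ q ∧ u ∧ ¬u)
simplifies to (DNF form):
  False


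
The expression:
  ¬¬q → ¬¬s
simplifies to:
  s ∨ ¬q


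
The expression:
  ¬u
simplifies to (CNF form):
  ¬u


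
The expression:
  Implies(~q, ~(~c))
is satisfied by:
  {q: True, c: True}
  {q: True, c: False}
  {c: True, q: False}


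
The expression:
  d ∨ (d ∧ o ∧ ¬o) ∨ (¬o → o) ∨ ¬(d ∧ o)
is always true.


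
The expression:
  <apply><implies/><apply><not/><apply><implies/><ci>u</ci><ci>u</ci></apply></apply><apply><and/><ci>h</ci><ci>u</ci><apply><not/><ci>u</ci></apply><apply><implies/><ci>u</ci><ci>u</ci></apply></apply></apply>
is always true.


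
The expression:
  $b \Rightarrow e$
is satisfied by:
  {e: True, b: False}
  {b: False, e: False}
  {b: True, e: True}


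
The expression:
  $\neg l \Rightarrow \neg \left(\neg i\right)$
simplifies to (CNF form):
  $i \vee l$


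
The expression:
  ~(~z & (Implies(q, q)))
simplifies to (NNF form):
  z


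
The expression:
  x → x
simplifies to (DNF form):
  True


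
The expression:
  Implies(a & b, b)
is always true.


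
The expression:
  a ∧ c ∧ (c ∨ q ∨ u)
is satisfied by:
  {a: True, c: True}


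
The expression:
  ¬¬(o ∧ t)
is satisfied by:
  {t: True, o: True}


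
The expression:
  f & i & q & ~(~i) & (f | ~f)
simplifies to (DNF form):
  f & i & q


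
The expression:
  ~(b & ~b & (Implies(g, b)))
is always true.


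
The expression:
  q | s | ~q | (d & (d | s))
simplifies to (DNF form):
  True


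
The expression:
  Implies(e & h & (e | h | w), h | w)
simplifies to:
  True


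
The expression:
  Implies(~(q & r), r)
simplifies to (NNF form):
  r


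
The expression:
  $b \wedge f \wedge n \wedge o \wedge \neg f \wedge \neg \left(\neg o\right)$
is never true.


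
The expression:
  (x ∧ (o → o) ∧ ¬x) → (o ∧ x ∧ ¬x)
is always true.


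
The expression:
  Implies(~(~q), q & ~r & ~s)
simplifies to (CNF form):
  (~q | ~r) & (~q | ~s)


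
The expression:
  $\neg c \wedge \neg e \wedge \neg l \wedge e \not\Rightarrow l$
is never true.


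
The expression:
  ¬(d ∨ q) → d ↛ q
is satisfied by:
  {d: True, q: True}
  {d: True, q: False}
  {q: True, d: False}


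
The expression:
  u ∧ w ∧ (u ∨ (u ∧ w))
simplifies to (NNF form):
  u ∧ w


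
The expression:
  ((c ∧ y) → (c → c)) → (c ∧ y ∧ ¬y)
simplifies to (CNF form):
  False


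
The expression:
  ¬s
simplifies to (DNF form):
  ¬s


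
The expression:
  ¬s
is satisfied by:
  {s: False}


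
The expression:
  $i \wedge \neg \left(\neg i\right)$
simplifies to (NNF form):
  $i$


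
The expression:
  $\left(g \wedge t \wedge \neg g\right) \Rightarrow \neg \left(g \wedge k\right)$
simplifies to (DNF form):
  $\text{True}$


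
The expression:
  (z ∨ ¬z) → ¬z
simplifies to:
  ¬z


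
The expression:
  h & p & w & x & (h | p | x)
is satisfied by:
  {h: True, p: True, w: True, x: True}


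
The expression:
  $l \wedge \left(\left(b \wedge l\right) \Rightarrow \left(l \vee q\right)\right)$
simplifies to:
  $l$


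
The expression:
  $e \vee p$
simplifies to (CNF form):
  $e \vee p$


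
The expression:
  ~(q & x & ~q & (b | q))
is always true.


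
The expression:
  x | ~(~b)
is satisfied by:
  {b: True, x: True}
  {b: True, x: False}
  {x: True, b: False}


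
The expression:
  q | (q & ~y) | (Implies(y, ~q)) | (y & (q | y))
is always true.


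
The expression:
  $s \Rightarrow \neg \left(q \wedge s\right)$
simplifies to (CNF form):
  $\neg q \vee \neg s$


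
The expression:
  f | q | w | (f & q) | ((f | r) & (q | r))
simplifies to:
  f | q | r | w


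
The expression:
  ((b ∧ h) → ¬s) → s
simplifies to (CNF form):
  s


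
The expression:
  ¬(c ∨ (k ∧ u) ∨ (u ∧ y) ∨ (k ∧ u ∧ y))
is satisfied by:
  {y: False, u: False, c: False, k: False}
  {k: True, y: False, u: False, c: False}
  {y: True, k: False, u: False, c: False}
  {k: True, y: True, u: False, c: False}
  {u: True, k: False, y: False, c: False}


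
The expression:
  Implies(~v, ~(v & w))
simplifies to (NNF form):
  True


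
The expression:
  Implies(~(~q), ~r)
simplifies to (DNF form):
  ~q | ~r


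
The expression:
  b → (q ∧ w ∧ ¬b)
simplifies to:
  ¬b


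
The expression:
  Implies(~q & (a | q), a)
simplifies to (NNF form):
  True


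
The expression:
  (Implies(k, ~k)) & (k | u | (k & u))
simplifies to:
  u & ~k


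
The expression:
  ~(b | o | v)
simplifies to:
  ~b & ~o & ~v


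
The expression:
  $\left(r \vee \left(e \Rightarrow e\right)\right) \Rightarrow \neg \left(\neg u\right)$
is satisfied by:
  {u: True}


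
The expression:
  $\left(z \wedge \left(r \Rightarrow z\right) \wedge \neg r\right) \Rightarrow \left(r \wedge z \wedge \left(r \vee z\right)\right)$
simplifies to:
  $r \vee \neg z$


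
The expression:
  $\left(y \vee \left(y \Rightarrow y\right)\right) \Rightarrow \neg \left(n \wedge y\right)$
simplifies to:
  $\neg n \vee \neg y$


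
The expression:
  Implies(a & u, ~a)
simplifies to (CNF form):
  ~a | ~u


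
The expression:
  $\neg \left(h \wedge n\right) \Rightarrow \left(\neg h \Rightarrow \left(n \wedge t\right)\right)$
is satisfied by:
  {t: True, h: True, n: True}
  {t: True, h: True, n: False}
  {h: True, n: True, t: False}
  {h: True, n: False, t: False}
  {t: True, n: True, h: False}


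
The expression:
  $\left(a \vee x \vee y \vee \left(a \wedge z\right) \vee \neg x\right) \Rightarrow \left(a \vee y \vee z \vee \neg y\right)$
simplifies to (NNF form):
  $\text{True}$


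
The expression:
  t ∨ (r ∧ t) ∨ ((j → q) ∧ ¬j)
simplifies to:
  t ∨ ¬j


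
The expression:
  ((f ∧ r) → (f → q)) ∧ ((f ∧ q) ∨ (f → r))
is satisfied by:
  {q: True, f: False}
  {f: False, q: False}
  {f: True, q: True}


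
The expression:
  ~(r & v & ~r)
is always true.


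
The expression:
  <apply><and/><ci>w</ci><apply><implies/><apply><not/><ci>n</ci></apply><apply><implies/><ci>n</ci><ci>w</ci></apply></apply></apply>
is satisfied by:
  {w: True}


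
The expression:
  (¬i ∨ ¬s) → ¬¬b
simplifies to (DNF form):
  b ∨ (i ∧ s)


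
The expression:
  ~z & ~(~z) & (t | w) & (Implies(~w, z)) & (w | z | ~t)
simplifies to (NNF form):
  False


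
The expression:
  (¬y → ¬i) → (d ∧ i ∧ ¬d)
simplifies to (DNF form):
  i ∧ ¬y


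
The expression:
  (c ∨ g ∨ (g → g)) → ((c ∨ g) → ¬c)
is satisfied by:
  {c: False}


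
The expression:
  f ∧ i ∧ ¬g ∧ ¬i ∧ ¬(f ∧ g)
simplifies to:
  False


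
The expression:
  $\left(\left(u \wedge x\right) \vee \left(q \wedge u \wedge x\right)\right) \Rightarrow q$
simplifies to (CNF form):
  $q \vee \neg u \vee \neg x$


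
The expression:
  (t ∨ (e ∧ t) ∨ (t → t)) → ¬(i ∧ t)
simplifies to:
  ¬i ∨ ¬t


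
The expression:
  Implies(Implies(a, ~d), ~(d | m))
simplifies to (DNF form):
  (a & d) | (~d & ~m)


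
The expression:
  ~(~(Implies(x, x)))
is always true.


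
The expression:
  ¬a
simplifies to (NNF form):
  ¬a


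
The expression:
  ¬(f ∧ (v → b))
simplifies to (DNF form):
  (v ∧ ¬b) ∨ ¬f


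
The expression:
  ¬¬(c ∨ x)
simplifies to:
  c ∨ x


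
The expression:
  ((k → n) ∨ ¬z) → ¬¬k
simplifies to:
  k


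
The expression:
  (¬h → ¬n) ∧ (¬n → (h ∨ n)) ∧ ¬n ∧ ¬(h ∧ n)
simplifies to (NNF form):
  h ∧ ¬n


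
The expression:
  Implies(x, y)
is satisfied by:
  {y: True, x: False}
  {x: False, y: False}
  {x: True, y: True}


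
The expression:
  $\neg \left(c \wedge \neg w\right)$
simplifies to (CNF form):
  $w \vee \neg c$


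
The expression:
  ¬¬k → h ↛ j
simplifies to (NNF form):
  (h ∧ ¬j) ∨ ¬k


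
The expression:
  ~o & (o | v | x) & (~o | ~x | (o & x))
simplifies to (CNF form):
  ~o & (v | x)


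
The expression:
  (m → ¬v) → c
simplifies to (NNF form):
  c ∨ (m ∧ v)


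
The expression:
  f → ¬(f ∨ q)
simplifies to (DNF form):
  ¬f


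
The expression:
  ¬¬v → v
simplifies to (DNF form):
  True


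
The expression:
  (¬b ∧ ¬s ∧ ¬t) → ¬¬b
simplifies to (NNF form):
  b ∨ s ∨ t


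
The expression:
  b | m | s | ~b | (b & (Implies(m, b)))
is always true.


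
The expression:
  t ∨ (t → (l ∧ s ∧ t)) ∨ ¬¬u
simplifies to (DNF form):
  True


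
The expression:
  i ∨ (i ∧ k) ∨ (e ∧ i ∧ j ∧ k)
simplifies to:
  i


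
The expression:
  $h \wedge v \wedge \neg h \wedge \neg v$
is never true.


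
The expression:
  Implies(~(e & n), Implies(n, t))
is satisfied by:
  {t: True, e: True, n: False}
  {t: True, e: False, n: False}
  {e: True, t: False, n: False}
  {t: False, e: False, n: False}
  {n: True, t: True, e: True}
  {n: True, t: True, e: False}
  {n: True, e: True, t: False}


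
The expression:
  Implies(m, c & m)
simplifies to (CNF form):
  c | ~m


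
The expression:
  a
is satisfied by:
  {a: True}


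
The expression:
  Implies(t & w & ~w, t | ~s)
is always true.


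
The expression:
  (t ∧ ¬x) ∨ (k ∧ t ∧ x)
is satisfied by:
  {t: True, k: True, x: False}
  {t: True, k: False, x: False}
  {t: True, x: True, k: True}


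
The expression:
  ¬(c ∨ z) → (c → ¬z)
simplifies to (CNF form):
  True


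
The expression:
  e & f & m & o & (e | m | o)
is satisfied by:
  {m: True, e: True, f: True, o: True}


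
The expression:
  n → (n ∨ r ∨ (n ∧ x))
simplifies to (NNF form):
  True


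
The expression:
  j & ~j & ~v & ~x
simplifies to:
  False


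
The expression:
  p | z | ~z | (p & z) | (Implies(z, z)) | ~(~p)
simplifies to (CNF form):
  True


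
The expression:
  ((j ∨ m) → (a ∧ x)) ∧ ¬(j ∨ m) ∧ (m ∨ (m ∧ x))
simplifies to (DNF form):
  False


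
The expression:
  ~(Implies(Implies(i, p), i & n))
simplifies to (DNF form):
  ~i | (p & ~n)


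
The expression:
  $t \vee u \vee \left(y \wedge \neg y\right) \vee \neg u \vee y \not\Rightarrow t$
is always true.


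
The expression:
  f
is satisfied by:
  {f: True}


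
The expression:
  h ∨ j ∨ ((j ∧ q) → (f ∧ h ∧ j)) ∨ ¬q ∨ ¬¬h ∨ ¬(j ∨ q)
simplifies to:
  True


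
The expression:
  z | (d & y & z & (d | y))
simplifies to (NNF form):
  z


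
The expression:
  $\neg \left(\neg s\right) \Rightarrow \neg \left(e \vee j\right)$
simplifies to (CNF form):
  $\left(\neg e \vee \neg s\right) \wedge \left(\neg j \vee \neg s\right)$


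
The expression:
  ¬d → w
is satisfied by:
  {d: True, w: True}
  {d: True, w: False}
  {w: True, d: False}


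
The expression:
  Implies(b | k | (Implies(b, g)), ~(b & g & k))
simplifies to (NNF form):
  ~b | ~g | ~k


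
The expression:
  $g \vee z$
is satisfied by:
  {z: True, g: True}
  {z: True, g: False}
  {g: True, z: False}


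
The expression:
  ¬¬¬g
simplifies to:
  ¬g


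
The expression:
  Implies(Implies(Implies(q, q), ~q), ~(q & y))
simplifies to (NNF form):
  True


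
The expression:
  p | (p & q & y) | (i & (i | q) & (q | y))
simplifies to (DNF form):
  p | (i & q) | (i & y)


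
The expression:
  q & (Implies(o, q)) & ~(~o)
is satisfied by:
  {o: True, q: True}


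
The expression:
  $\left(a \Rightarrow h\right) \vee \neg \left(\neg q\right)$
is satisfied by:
  {q: True, h: True, a: False}
  {q: True, h: False, a: False}
  {h: True, q: False, a: False}
  {q: False, h: False, a: False}
  {a: True, q: True, h: True}
  {a: True, q: True, h: False}
  {a: True, h: True, q: False}


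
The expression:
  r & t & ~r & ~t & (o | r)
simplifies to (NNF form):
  False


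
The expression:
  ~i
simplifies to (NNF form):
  ~i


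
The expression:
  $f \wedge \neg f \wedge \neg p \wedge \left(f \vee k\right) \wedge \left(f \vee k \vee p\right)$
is never true.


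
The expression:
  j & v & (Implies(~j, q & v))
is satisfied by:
  {j: True, v: True}


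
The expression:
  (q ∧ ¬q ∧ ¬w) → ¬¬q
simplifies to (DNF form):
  True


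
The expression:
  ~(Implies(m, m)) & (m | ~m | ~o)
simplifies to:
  False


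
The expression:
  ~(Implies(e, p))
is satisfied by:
  {e: True, p: False}


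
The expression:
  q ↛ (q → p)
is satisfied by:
  {q: True, p: False}


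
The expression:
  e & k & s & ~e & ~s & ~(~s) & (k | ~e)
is never true.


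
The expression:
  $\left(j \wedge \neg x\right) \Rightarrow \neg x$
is always true.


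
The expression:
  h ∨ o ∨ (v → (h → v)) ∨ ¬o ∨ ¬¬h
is always true.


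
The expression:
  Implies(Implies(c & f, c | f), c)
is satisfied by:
  {c: True}


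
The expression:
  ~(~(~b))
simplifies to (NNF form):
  ~b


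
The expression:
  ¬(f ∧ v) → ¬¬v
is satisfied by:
  {v: True}


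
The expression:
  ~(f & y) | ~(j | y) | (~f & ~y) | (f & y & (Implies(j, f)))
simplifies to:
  True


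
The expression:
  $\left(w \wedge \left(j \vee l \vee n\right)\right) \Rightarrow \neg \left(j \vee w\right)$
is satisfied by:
  {l: False, n: False, w: False, j: False}
  {j: True, l: False, n: False, w: False}
  {n: True, j: False, l: False, w: False}
  {j: True, n: True, l: False, w: False}
  {l: True, j: False, n: False, w: False}
  {j: True, l: True, n: False, w: False}
  {n: True, l: True, j: False, w: False}
  {j: True, n: True, l: True, w: False}
  {w: True, j: False, l: False, n: False}


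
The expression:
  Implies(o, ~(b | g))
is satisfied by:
  {g: False, o: False, b: False}
  {b: True, g: False, o: False}
  {g: True, b: False, o: False}
  {b: True, g: True, o: False}
  {o: True, b: False, g: False}


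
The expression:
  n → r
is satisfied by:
  {r: True, n: False}
  {n: False, r: False}
  {n: True, r: True}


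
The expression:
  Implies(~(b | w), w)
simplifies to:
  b | w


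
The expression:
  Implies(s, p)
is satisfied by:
  {p: True, s: False}
  {s: False, p: False}
  {s: True, p: True}


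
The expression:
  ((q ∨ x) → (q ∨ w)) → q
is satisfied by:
  {q: True, x: True, w: False}
  {q: True, x: False, w: False}
  {q: True, w: True, x: True}
  {q: True, w: True, x: False}
  {x: True, w: False, q: False}


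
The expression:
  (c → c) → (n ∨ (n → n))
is always true.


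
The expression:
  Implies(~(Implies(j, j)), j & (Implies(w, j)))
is always true.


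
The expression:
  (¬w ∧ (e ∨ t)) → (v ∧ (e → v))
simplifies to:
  v ∨ w ∨ (¬e ∧ ¬t)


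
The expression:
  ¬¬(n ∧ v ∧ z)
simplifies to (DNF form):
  n ∧ v ∧ z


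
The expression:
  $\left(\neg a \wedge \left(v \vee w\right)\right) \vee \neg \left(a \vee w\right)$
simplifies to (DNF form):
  $\neg a$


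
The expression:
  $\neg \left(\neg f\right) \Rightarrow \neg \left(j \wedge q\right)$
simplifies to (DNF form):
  $\neg f \vee \neg j \vee \neg q$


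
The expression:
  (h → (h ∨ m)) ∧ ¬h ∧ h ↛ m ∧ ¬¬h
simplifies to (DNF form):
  False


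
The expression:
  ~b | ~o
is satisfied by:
  {o: False, b: False}
  {b: True, o: False}
  {o: True, b: False}


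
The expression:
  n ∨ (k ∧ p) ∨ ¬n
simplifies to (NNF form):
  True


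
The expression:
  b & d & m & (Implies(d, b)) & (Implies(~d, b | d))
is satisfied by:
  {m: True, b: True, d: True}


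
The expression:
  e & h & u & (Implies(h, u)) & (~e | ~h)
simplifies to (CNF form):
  False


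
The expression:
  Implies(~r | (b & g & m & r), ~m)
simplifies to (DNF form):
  ~m | (r & ~b) | (r & ~g)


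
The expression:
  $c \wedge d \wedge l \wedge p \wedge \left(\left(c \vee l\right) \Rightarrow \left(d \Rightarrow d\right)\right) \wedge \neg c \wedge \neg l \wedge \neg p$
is never true.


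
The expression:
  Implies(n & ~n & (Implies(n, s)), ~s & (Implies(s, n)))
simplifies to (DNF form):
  True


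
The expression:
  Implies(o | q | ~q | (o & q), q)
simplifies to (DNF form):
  q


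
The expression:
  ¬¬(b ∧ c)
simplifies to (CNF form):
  b ∧ c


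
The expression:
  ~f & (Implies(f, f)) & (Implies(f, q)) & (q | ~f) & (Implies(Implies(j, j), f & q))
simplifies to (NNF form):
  False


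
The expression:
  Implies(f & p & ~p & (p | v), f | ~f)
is always true.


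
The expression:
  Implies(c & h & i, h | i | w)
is always true.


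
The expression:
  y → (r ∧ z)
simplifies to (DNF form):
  (r ∧ z) ∨ ¬y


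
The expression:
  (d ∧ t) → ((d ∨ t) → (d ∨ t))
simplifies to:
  True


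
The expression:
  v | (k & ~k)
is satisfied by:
  {v: True}


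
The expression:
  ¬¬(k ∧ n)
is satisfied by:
  {n: True, k: True}


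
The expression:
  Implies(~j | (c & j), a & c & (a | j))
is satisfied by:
  {j: True, a: True, c: False}
  {j: True, a: False, c: False}
  {c: True, j: True, a: True}
  {c: True, a: True, j: False}


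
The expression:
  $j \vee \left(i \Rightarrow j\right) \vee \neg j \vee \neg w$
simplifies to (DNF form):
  $\text{True}$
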